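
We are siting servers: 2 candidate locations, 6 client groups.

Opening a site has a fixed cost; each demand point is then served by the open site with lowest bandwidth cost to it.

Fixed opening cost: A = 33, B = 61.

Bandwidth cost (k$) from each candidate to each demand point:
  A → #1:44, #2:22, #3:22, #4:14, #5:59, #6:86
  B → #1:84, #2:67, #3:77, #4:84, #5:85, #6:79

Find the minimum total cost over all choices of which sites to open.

Open {A}: assign each demand point to its cheapest open site.
  #1→A 44, #2→A 22, #3→A 22, #4→A 14, #5→A 59, #6→A 86
  bandwidth cost 247, fixed 33 → total 280.
Compare {A, B}: bandwidth cost 240 + fixed 94 = 334.
Compare {B}: bandwidth cost 476 + fixed 61 = 537.

280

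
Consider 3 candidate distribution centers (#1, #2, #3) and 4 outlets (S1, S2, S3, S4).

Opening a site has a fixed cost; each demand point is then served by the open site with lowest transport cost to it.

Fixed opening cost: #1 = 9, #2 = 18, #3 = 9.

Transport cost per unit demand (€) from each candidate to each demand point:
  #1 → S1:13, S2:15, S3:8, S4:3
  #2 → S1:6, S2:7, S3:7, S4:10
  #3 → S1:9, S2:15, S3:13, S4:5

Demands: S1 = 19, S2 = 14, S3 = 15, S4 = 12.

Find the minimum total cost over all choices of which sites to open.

380

Open {#1, #2}: assign each demand point to its cheapest open site.
  S1→#2 19×6=114, S2→#2 14×7=98, S3→#2 15×7=105, S4→#1 12×3=36
  transport cost 353, fixed 27 → total 380.
Compare {#1, #2, #3}: transport cost 353 + fixed 36 = 389.
Compare {#2, #3}: transport cost 377 + fixed 27 = 404.
Compare {#2}: transport cost 437 + fixed 18 = 455.
All other subsets cost ≥ 389. Minimum total cost: 380.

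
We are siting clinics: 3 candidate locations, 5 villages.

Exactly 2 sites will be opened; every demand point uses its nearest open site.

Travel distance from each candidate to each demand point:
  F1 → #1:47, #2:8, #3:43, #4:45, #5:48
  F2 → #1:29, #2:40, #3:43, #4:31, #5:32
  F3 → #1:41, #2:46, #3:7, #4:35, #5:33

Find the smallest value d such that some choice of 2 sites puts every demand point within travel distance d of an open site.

Open {F2, F3}.
  Farthest demand point is #2 at travel distance 40 (to F2); all others are ≤ 40.
With {F1, F3} the worst case is 41.
With {F1, F2} the worst case is 43.
No size-2 selection achieves below 40.

40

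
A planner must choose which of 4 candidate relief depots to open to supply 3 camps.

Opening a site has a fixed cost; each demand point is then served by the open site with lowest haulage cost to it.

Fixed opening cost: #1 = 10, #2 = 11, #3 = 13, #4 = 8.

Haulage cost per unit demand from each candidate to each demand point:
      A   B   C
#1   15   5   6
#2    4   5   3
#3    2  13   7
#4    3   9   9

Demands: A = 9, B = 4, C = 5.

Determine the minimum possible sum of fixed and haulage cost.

77

Open {#2, #3}: assign each demand point to its cheapest open site.
  A→#3 9×2=18, B→#2 4×5=20, C→#2 5×3=15
  haulage cost 53, fixed 24 → total 77.
Compare {#2, #4}: haulage cost 62 + fixed 19 = 81.
Compare {#2}: haulage cost 71 + fixed 11 = 82.
Compare {#2, #3, #4}: haulage cost 53 + fixed 32 = 85.
All other subsets cost ≥ 81. Minimum total cost: 77.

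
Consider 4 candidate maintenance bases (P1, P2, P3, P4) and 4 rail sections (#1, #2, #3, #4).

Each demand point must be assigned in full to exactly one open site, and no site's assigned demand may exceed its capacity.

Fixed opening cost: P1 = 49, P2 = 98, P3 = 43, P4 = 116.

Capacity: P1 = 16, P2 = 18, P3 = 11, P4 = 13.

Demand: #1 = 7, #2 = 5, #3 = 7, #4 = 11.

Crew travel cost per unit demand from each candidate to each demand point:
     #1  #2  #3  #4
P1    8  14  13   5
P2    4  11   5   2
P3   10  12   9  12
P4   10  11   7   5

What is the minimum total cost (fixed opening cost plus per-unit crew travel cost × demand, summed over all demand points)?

Open {P1, P2}; cheapest assignment that respects the capacities:
  P1 (cap 16, load 12): #1, #2 — cost 7×8 + 5×14 = 126
  P2 (cap 18, load 18): #3, #4 — cost 7×5 + 11×2 = 57
  Shipping 183, fixed 147 → total 330.
  Any other capacity-feasible assignment to {P1, P2} ships for at least 183.
Compare {P1, P2, P3}: its best feasible assignment gives total 363.
Compare {P2, P4}: its best feasible assignment gives total 368.
Every other set of open sites that can feasibly serve all demand totals ≥ 363 even under its best assignment. Minimum: 330.

330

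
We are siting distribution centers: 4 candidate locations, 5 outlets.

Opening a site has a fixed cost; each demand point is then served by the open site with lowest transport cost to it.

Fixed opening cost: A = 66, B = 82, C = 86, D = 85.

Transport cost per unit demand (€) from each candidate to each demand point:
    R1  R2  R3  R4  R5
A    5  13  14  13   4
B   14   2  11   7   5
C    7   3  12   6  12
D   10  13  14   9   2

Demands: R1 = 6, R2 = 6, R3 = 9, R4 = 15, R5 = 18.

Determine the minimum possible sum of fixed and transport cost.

Open {C, D}: assign each demand point to its cheapest open site.
  R1→C 6×7=42, R2→C 6×3=18, R3→C 9×12=108, R4→C 15×6=90, R5→D 18×2=36
  transport cost 294, fixed 171 → total 465.
Compare {A, B}: transport cost 318 + fixed 148 = 466.
Compare {A, C}: transport cost 318 + fixed 152 = 470.
Compare {B}: transport cost 390 + fixed 82 = 472.
All other subsets cost ≥ 466. Minimum total cost: 465.

465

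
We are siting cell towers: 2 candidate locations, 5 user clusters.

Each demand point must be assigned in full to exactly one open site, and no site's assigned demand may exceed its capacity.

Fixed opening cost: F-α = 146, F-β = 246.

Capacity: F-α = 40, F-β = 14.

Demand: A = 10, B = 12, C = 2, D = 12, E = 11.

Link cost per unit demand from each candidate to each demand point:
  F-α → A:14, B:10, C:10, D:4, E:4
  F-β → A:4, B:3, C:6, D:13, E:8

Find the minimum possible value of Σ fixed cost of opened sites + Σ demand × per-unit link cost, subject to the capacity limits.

656

Open {F-α, F-β}; cheapest assignment that respects the capacities:
  F-α (cap 40, load 35): B, D, E — cost 12×10 + 12×4 + 11×4 = 212
  F-β (cap 14, load 12): A, C — cost 10×4 + 2×6 = 52
  Shipping 264, fixed 392 → total 656.
  Any other capacity-feasible assignment to {F-α, F-β} ships for at least 264.
Total demand is 47 and no other set of sites has combined capacity ≥ 47, so {F-α, F-β} is the only feasible choice of open sites. Minimum: 656.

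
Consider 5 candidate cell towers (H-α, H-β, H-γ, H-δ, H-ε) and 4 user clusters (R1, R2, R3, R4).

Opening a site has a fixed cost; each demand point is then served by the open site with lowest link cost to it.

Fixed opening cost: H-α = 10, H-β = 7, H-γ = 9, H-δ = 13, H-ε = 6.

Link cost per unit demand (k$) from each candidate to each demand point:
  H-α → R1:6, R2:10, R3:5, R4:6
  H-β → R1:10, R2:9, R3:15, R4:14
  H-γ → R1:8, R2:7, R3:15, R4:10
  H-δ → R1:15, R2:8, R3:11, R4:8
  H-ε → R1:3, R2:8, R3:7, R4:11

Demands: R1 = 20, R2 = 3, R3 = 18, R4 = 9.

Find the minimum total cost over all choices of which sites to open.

Open {H-α, H-ε}: assign each demand point to its cheapest open site.
  R1→H-ε 20×3=60, R2→H-ε 3×8=24, R3→H-α 18×5=90, R4→H-α 9×6=54
  link cost 228, fixed 16 → total 244.
Compare {H-α, H-γ, H-ε}: link cost 225 + fixed 25 = 250.
Compare {H-α, H-β, H-ε}: link cost 228 + fixed 23 = 251.
Compare {H-α, H-δ, H-ε}: link cost 228 + fixed 29 = 257.
All other subsets cost ≥ 250. Minimum total cost: 244.

244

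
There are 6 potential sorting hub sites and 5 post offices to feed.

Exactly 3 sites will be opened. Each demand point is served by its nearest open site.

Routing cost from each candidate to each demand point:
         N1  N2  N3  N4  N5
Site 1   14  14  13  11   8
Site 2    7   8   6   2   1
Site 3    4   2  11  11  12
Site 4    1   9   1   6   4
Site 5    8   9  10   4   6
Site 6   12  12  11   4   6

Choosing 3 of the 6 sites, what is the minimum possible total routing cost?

Open {Site 2, Site 3, Site 4}.
  N1→Site 4 1, N2→Site 3 2, N3→Site 4 1, N4→Site 2 2, N5→Site 2 1  ⇒ total 7.
Compare {Site 3, Site 4, Site 5}: total 12.
Compare {Site 3, Site 4, Site 6}: total 12.
No size-3 selection does better; minimum is 7.

7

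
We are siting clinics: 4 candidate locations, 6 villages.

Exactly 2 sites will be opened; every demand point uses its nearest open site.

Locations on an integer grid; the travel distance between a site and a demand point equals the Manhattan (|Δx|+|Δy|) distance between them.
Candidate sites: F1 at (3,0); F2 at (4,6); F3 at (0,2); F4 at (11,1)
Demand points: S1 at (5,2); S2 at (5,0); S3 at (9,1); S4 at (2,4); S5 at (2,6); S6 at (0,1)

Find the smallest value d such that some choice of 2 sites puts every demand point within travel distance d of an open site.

Open {F1, F2}.
  Farthest demand point is S3 at travel distance 7 (to F1); all others are ≤ 7.
With {F1, F3} the worst case is 7.
With {F1, F4} the worst case is 7.
No size-2 selection achieves below 7.

7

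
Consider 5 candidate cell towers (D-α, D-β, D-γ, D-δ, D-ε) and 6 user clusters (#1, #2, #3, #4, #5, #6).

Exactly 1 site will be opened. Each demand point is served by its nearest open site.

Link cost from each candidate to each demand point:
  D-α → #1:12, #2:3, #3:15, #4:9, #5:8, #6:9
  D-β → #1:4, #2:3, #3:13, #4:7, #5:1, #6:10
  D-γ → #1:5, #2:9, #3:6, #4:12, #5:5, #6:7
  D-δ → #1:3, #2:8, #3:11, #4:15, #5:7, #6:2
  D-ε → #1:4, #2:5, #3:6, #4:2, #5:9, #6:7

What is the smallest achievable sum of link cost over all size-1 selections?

Open {D-ε}.
  #1→D-ε 4, #2→D-ε 5, #3→D-ε 6, #4→D-ε 2, #5→D-ε 9, #6→D-ε 7  ⇒ total 33.
Compare {D-β}: total 38.
Compare {D-γ}: total 44.
No size-1 selection does better; minimum is 33.

33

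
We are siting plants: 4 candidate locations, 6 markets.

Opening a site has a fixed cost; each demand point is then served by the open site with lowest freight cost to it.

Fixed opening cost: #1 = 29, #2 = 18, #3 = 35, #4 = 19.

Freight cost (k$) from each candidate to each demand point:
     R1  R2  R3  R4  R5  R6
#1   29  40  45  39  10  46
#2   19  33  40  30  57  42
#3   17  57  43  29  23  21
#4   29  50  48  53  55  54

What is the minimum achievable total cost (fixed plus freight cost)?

Open {#2, #3}: assign each demand point to its cheapest open site.
  R1→#3 17, R2→#2 33, R3→#2 40, R4→#3 29, R5→#3 23, R6→#3 21
  freight cost 163, fixed 53 → total 216.
Compare {#1, #2}: freight cost 174 + fixed 47 = 221.
Compare {#1, #3}: freight cost 160 + fixed 64 = 224.
Compare {#3}: freight cost 190 + fixed 35 = 225.
All other subsets cost ≥ 221. Minimum total cost: 216.

216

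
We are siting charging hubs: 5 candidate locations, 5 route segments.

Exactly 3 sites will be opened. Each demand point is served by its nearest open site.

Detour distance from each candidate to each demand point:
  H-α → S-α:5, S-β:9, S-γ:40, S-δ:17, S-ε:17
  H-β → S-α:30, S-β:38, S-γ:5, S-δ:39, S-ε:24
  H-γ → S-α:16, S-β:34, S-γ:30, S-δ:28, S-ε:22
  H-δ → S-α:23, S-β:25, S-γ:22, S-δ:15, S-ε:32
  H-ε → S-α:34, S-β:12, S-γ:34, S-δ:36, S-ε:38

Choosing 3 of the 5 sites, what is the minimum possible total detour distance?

51

Open {H-α, H-β, H-δ}.
  S-α→H-α 5, S-β→H-α 9, S-γ→H-β 5, S-δ→H-δ 15, S-ε→H-α 17  ⇒ total 51.
Compare {H-α, H-β, H-γ}: total 53.
Compare {H-α, H-β, H-ε}: total 53.
No size-3 selection does better; minimum is 51.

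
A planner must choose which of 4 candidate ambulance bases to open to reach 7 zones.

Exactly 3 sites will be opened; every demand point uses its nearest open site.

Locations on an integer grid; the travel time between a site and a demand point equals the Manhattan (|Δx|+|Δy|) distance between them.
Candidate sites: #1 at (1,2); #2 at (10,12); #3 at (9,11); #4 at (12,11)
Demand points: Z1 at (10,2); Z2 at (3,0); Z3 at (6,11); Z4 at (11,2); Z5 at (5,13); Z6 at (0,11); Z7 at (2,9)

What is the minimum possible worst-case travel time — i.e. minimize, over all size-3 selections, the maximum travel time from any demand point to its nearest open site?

Open {#1, #2, #3}.
  Farthest demand point is Z4 at travel time 10 (to #1); all others are ≤ 10.
With {#1, #2, #4} the worst case is 10.
With {#1, #3, #4} the worst case is 10.
No size-3 selection achieves below 10.

10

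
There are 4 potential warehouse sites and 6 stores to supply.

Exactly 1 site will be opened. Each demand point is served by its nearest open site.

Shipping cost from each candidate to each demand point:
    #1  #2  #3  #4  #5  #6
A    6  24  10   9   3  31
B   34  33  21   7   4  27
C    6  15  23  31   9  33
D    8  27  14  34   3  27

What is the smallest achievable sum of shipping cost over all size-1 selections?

Open {A}.
  #1→A 6, #2→A 24, #3→A 10, #4→A 9, #5→A 3, #6→A 31  ⇒ total 83.
Compare {D}: total 113.
Compare {C}: total 117.
No size-1 selection does better; minimum is 83.

83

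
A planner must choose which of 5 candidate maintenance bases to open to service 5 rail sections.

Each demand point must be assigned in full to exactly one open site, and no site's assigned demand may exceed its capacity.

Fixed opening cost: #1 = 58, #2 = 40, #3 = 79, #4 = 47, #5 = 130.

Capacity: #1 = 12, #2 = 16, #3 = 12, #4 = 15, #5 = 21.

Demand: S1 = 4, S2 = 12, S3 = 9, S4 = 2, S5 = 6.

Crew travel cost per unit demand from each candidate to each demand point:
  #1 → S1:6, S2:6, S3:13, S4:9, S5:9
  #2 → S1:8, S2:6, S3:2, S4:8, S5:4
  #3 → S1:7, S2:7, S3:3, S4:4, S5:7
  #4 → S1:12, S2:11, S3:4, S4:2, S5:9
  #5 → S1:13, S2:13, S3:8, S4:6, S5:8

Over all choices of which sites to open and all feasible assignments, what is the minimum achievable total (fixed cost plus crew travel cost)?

311

Open {#1, #2, #4}; cheapest assignment that respects the capacities:
  #1 (cap 12, load 12): S2 — cost 12×6 = 72
  #2 (cap 16, load 15): S3, S5 — cost 9×2 + 6×4 = 42
  #4 (cap 15, load 6): S1, S4 — cost 4×12 + 2×2 = 52
  Shipping 166, fixed 145 → total 311.
  Any other capacity-feasible assignment to {#1, #2, #4} ships for at least 166.
Compare {#1, #2, #3}: its best feasible assignment gives total 327.
Compare {#2, #3, #4}: its best feasible assignment gives total 344.
Every other set of open sites that can feasibly serve all demand totals ≥ 327 even under its best assignment. Minimum: 311.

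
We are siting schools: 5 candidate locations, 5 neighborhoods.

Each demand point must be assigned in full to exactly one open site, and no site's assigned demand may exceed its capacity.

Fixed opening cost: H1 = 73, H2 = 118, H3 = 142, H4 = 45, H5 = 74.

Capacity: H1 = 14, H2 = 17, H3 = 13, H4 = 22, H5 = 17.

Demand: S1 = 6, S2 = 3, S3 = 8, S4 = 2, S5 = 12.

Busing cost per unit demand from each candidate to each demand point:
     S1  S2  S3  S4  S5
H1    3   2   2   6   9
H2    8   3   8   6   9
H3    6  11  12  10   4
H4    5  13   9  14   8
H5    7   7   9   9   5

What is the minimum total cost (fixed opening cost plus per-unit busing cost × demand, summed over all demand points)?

278

Open {H1, H4}; cheapest assignment that respects the capacities:
  H1 (cap 14, load 13): S2, S3, S4 — cost 3×2 + 8×2 + 2×6 = 34
  H4 (cap 22, load 18): S1, S5 — cost 6×5 + 12×8 = 126
  Shipping 160, fixed 118 → total 278.
  Any other capacity-feasible assignment to {H1, H4} ships for at least 160.
Compare {H1, H5}: its best feasible assignment gives total 280.
Compare {H1, H4, H5}: its best feasible assignment gives total 316.
Every other set of open sites that can feasibly serve all demand totals ≥ 280 even under its best assignment. Minimum: 278.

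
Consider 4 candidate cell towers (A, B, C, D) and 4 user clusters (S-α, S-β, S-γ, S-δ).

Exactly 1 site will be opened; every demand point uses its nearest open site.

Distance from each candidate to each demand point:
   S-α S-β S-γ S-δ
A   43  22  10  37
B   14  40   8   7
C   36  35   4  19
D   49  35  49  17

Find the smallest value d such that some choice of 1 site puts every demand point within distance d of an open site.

36

Open {C}.
  Farthest demand point is S-α at distance 36 (to C); all others are ≤ 36.
With {B} the worst case is 40.
With {A} the worst case is 43.
No size-1 selection achieves below 36.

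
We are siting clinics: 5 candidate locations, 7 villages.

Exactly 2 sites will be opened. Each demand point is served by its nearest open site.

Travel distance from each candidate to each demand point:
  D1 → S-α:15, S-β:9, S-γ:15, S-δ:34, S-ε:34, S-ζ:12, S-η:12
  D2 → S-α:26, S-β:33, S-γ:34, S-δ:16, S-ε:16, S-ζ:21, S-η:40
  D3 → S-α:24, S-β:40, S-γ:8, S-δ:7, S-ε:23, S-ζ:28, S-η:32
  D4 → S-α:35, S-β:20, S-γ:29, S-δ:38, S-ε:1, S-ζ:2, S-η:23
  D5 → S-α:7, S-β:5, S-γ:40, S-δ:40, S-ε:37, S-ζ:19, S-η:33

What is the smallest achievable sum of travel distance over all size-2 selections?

Open {D3, D4}.
  S-α→D3 24, S-β→D4 20, S-γ→D3 8, S-δ→D3 7, S-ε→D4 1, S-ζ→D4 2, S-η→D4 23  ⇒ total 85.
Compare {D1, D3}: total 86.
Compare {D1, D4}: total 88.
No size-2 selection does better; minimum is 85.

85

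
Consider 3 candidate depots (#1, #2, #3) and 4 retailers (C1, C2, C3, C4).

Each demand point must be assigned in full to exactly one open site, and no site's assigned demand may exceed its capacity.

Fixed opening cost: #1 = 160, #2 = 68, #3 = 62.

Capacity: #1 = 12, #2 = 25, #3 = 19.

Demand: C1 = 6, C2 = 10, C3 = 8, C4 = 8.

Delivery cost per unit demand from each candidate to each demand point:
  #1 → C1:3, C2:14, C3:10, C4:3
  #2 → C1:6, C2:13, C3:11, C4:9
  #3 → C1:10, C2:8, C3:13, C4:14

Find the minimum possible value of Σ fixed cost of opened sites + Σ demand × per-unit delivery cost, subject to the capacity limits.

406

Open {#2, #3}; cheapest assignment that respects the capacities:
  #2 (cap 25, load 22): C1, C3, C4 — cost 6×6 + 8×11 + 8×9 = 196
  #3 (cap 19, load 10): C2 — cost 10×8 = 80
  Shipping 276, fixed 130 → total 406.
  Any other capacity-feasible assignment to {#2, #3} ships for at least 276.
Compare {#1, #2}: its best feasible assignment gives total 506.
Compare {#1, #2, #3}: its best feasible assignment gives total 518.
Every other set of open sites that can feasibly serve all demand totals ≥ 506 even under its best assignment. Minimum: 406.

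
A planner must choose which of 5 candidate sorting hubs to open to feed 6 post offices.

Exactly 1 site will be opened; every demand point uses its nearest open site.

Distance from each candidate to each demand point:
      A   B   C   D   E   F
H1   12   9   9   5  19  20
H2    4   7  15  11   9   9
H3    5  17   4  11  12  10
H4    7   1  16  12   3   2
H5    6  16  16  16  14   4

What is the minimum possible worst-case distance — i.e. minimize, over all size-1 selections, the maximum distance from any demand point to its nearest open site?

Open {H2}.
  Farthest demand point is C at distance 15 (to H2); all others are ≤ 15.
With {H4} the worst case is 16.
With {H5} the worst case is 16.
No size-1 selection achieves below 15.

15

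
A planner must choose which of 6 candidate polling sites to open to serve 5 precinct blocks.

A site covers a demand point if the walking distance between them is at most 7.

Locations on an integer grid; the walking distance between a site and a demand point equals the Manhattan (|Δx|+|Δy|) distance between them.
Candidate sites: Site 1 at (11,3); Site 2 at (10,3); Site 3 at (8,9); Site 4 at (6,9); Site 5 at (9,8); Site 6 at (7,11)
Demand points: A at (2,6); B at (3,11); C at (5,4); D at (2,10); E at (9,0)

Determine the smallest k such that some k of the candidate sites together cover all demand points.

Coverage sets (demand points within 7 of each site):
  Site 1: {C, E}
  Site 2: {C, E}
  Site 3: {B, D}
  Site 4: {A, B, C, D}
  Site 5: {}
  Site 6: {B, D}
No single site covers all 5 demand points.
But {Site 1, Site 4} covers everything, so the minimum is 2.

2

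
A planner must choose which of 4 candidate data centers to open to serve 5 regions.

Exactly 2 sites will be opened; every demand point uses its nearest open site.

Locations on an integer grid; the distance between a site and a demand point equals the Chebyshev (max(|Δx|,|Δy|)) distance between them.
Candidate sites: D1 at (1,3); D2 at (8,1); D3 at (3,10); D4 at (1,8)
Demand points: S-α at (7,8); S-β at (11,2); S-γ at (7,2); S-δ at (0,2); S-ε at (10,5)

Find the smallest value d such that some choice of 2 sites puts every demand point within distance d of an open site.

Open {D1, D2}.
  Farthest demand point is S-α at distance 6 (to D1); all others are ≤ 6.
With {D2, D4} the worst case is 6.
With {D1, D3} the worst case is 8.
No size-2 selection achieves below 6.

6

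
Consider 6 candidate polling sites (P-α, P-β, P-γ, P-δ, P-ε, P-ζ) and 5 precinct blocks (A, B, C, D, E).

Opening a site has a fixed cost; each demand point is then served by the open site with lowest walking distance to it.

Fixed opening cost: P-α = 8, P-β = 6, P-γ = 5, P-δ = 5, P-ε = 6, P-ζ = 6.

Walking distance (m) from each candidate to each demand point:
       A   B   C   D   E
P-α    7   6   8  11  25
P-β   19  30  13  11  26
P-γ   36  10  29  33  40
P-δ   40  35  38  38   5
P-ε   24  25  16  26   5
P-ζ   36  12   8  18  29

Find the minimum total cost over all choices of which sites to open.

Open {P-α, P-δ}: assign each demand point to its cheapest open site.
  A→P-α 7, B→P-α 6, C→P-α 8, D→P-α 11, E→P-δ 5
  walking distance 37, fixed 13 → total 50.
Compare {P-α, P-ε}: walking distance 37 + fixed 14 = 51.
Compare {P-α, P-γ, P-δ}: walking distance 37 + fixed 18 = 55.
Compare {P-α, P-β, P-δ}: walking distance 37 + fixed 19 = 56.
All other subsets cost ≥ 51. Minimum total cost: 50.

50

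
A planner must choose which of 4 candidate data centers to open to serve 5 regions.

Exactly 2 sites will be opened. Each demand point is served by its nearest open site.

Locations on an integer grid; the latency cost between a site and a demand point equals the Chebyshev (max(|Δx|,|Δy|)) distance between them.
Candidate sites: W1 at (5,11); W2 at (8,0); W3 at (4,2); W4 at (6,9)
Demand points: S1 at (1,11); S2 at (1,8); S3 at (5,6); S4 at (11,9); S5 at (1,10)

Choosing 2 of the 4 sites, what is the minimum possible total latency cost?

20

Open {W1, W4}.
  S1→W1 4, S2→W1 4, S3→W4 3, S4→W4 5, S5→W1 4  ⇒ total 20.
Compare {W1, W3}: total 22.
Compare {W1, W2}: total 23.
No size-2 selection does better; minimum is 20.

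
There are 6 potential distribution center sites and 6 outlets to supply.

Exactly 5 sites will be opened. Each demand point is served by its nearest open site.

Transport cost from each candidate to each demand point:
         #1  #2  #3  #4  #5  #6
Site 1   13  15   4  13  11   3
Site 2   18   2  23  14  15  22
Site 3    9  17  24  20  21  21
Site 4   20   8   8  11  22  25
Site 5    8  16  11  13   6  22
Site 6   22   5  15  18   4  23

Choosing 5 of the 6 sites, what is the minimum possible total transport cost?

32

Open {Site 1, Site 2, Site 4, Site 5, Site 6}.
  #1→Site 5 8, #2→Site 2 2, #3→Site 1 4, #4→Site 4 11, #5→Site 6 4, #6→Site 1 3  ⇒ total 32.
Compare {Site 1, Site 2, Site 3, Site 4, Site 6}: total 33.
Compare {Site 1, Site 2, Site 3, Site 4, Site 5}: total 34.
No size-5 selection does better; minimum is 32.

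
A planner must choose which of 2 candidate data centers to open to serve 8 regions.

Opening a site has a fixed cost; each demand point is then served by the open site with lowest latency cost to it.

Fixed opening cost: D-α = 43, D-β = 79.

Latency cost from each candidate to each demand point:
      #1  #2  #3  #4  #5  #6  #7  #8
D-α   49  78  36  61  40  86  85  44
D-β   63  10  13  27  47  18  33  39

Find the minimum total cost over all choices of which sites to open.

329

Open {D-β}: assign each demand point to its cheapest open site.
  #1→D-β 63, #2→D-β 10, #3→D-β 13, #4→D-β 27, #5→D-β 47, #6→D-β 18, #7→D-β 33, #8→D-β 39
  latency cost 250, fixed 79 → total 329.
Compare {D-α, D-β}: latency cost 229 + fixed 122 = 351.
Compare {D-α}: latency cost 479 + fixed 43 = 522.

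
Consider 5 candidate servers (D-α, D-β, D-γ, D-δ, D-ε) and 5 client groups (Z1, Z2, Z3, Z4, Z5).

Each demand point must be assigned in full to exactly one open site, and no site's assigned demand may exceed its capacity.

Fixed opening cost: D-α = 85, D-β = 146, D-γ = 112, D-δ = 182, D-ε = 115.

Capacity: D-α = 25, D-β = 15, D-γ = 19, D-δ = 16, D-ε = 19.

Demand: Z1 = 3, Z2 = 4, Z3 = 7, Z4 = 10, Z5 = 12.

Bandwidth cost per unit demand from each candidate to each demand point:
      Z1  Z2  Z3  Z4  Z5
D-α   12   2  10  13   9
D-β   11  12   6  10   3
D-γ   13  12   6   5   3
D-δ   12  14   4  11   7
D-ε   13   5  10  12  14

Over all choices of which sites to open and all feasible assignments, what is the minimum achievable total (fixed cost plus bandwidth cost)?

Open {D-α, D-γ}; cheapest assignment that respects the capacities:
  D-α (cap 25, load 19): Z1, Z2, Z5 — cost 3×12 + 4×2 + 12×9 = 152
  D-γ (cap 19, load 17): Z3, Z4 — cost 7×6 + 10×5 = 92
  Shipping 244, fixed 197 → total 441.
  Any other capacity-feasible assignment to {D-α, D-γ} ships for at least 244.
Compare {D-γ, D-ε}: its best feasible assignment gives total 484.
Compare {D-α, D-β}: its best feasible assignment gives total 508.
Every other set of open sites that can feasibly serve all demand totals ≥ 484 even under its best assignment. Minimum: 441.

441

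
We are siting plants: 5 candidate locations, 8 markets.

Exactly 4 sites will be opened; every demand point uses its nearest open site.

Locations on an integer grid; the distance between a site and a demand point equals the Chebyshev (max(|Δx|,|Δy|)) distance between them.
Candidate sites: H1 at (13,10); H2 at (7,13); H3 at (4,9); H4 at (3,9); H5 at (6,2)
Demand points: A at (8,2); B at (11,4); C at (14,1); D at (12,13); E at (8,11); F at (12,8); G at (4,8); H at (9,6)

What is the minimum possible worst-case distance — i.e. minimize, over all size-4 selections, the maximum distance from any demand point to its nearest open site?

Open {H1, H2, H3, H5}.
  Farthest demand point is C at distance 8 (to H5); all others are ≤ 8.
With {H1, H2, H4, H5} the worst case is 8.
With {H1, H3, H4, H5} the worst case is 8.
No size-4 selection achieves below 8.

8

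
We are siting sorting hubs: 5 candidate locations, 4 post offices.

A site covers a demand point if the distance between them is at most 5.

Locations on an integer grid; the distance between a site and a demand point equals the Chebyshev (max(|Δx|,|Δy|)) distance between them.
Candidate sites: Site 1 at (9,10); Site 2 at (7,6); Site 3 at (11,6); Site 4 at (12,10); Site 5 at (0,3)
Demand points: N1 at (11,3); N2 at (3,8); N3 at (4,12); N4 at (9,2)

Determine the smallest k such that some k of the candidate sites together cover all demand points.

2

Coverage sets (demand points within 5 of each site):
  Site 1: {N3}
  Site 2: {N1, N2, N4}
  Site 3: {N1, N4}
  Site 4: {}
  Site 5: {N2}
No single site covers all 4 demand points.
But {Site 1, Site 2} covers everything, so the minimum is 2.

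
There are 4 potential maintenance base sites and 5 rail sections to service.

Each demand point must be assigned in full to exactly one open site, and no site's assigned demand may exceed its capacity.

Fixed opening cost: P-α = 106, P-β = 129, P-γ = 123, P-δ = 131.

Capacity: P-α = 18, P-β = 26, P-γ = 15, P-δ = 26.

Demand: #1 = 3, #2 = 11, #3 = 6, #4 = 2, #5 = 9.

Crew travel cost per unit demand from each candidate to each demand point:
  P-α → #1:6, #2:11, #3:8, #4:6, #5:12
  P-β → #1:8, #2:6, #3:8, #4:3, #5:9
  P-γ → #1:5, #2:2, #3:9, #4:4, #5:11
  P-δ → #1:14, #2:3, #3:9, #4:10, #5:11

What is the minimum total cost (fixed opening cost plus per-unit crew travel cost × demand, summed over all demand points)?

Open {P-β, P-γ}; cheapest assignment that respects the capacities:
  P-β (cap 26, load 17): #3, #4, #5 — cost 6×8 + 2×3 + 9×9 = 135
  P-γ (cap 15, load 14): #1, #2 — cost 3×5 + 11×2 = 37
  Shipping 172, fixed 252 → total 424.
  Any other capacity-feasible assignment to {P-β, P-γ} ships for at least 172.
Compare {P-α, P-γ}: its best feasible assignment gives total 433.
Compare {P-α, P-δ}: its best feasible assignment gives total 447.
Every other set of open sites that can feasibly serve all demand totals ≥ 433 even under its best assignment. Minimum: 424.

424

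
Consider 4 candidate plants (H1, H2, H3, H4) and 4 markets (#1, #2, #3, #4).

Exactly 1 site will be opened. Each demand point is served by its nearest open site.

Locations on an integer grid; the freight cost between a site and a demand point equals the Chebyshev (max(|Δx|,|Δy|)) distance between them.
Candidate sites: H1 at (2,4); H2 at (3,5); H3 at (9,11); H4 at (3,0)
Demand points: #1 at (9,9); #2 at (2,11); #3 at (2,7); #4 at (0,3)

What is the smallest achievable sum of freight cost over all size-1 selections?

17

Open {H2}.
  #1→H2 6, #2→H2 6, #3→H2 2, #4→H2 3  ⇒ total 17.
Compare {H1}: total 19.
Compare {H3}: total 25.
No size-1 selection does better; minimum is 17.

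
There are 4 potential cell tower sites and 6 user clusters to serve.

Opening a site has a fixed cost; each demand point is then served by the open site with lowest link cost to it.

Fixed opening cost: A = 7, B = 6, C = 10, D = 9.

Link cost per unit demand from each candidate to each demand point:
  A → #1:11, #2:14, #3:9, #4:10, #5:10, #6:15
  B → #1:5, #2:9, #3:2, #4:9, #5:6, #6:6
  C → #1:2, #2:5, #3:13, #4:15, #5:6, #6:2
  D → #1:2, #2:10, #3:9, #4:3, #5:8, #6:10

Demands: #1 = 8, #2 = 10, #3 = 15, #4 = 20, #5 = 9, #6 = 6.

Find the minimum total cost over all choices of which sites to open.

247

Open {B, C, D}: assign each demand point to its cheapest open site.
  #1→C 8×2=16, #2→C 10×5=50, #3→B 15×2=30, #4→D 20×3=60, #5→B 9×6=54, #6→C 6×2=12
  link cost 222, fixed 25 → total 247.
Compare {A, B, C, D}: link cost 222 + fixed 32 = 254.
Compare {B, D}: link cost 286 + fixed 15 = 301.
Compare {A, B, D}: link cost 286 + fixed 22 = 308.
All other subsets cost ≥ 254. Minimum total cost: 247.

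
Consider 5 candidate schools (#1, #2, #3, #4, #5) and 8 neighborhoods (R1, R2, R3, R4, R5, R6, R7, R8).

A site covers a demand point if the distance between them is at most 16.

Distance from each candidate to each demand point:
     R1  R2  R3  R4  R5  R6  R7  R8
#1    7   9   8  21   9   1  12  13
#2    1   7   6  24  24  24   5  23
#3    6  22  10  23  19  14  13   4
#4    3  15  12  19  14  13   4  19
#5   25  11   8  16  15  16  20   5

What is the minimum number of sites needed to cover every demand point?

Coverage sets (demand points within 16 of each site):
  #1: {R1, R2, R3, R5, R6, R7, R8}
  #2: {R1, R2, R3, R7}
  #3: {R1, R3, R6, R7, R8}
  #4: {R1, R2, R3, R5, R6, R7}
  #5: {R2, R3, R4, R5, R6, R8}
No single site covers all 8 demand points.
But {#1, #5} covers everything, so the minimum is 2.

2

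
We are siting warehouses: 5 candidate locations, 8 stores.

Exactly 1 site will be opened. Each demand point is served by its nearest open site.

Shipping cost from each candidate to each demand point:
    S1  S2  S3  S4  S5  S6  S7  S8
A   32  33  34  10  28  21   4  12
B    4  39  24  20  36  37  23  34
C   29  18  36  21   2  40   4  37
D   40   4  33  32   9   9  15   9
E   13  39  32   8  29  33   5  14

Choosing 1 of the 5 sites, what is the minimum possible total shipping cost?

151

Open {D}.
  S1→D 40, S2→D 4, S3→D 33, S4→D 32, S5→D 9, S6→D 9, S7→D 15, S8→D 9  ⇒ total 151.
Compare {E}: total 173.
Compare {A}: total 174.
No size-1 selection does better; minimum is 151.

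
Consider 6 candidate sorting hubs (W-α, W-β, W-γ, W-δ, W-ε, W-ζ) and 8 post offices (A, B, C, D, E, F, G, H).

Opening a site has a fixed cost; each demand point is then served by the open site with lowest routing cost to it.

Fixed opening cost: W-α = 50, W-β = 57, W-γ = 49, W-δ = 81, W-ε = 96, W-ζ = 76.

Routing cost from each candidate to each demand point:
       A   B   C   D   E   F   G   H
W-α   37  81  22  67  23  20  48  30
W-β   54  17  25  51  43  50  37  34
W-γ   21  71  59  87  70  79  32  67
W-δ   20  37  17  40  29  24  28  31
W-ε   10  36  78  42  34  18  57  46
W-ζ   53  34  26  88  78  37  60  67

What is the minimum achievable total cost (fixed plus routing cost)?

Open {W-δ}: assign each demand point to its cheapest open site.
  A→W-δ 20, B→W-δ 37, C→W-δ 17, D→W-δ 40, E→W-δ 29, F→W-δ 24, G→W-δ 28, H→W-δ 31
  routing cost 226, fixed 81 → total 307.
Compare {W-α, W-β}: routing cost 237 + fixed 107 = 344.
Compare {W-β, W-δ}: routing cost 206 + fixed 138 = 344.
Compare {W-α, W-δ}: routing cost 215 + fixed 131 = 346.
All other subsets cost ≥ 344. Minimum total cost: 307.

307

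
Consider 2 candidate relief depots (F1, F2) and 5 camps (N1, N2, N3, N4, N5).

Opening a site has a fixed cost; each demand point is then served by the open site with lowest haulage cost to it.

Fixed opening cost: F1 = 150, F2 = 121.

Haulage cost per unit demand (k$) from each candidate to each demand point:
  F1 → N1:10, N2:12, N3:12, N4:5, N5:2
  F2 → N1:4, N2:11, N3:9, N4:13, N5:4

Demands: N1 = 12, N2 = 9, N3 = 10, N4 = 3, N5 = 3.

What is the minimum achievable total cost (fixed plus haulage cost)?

Open {F2}: assign each demand point to its cheapest open site.
  N1→F2 12×4=48, N2→F2 9×11=99, N3→F2 10×9=90, N4→F2 3×13=39, N5→F2 3×4=12
  haulage cost 288, fixed 121 → total 409.
Compare {F1}: haulage cost 369 + fixed 150 = 519.
Compare {F1, F2}: haulage cost 258 + fixed 271 = 529.

409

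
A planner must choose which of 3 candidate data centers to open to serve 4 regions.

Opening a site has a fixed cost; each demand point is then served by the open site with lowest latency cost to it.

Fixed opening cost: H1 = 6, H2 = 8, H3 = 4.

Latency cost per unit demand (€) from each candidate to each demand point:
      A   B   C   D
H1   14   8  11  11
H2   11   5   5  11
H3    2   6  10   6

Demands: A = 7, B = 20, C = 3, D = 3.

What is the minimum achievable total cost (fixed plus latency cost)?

159

Open {H2, H3}: assign each demand point to its cheapest open site.
  A→H3 7×2=14, B→H2 20×5=100, C→H2 3×5=15, D→H3 3×6=18
  latency cost 147, fixed 12 → total 159.
Compare {H1, H2, H3}: latency cost 147 + fixed 18 = 165.
Compare {H3}: latency cost 182 + fixed 4 = 186.
Compare {H1, H3}: latency cost 182 + fixed 10 = 192.
All other subsets cost ≥ 165. Minimum total cost: 159.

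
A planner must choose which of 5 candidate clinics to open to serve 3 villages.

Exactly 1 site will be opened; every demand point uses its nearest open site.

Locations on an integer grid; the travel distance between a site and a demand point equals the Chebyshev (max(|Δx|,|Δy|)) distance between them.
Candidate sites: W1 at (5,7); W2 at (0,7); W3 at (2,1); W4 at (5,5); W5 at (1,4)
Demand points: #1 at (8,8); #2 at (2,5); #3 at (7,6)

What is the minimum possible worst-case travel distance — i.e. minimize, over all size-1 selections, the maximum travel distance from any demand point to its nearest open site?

Open {W1}.
  Farthest demand point is #1 at travel distance 3 (to W1); all others are ≤ 3.
With {W4} the worst case is 3.
With {W3} the worst case is 7.
No size-1 selection achieves below 3.

3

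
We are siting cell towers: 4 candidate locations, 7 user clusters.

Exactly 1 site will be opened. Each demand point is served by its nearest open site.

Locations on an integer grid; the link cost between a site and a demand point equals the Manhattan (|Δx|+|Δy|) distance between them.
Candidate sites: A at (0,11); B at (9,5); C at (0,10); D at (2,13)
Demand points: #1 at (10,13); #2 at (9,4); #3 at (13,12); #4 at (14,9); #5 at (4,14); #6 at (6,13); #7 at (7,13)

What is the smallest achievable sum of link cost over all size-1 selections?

Open {D}.
  #1→D 8, #2→D 16, #3→D 12, #4→D 16, #5→D 3, #6→D 4, #7→D 5  ⇒ total 64.
Compare {B}: total 65.
Compare {A}: total 82.
No size-1 selection does better; minimum is 64.

64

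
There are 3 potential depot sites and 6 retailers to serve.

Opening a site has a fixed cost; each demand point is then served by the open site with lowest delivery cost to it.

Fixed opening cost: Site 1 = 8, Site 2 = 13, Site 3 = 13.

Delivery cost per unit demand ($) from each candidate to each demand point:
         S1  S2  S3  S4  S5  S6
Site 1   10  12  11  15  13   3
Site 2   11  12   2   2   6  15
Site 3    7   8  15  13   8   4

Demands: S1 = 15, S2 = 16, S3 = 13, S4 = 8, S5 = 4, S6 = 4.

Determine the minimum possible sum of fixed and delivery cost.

Open {Site 2, Site 3}: assign each demand point to its cheapest open site.
  S1→Site 3 15×7=105, S2→Site 3 16×8=128, S3→Site 2 13×2=26, S4→Site 2 8×2=16, S5→Site 2 4×6=24, S6→Site 3 4×4=16
  delivery cost 315, fixed 26 → total 341.
Compare {Site 1, Site 2, Site 3}: delivery cost 311 + fixed 34 = 345.
Compare {Site 1, Site 2}: delivery cost 420 + fixed 21 = 441.
Compare {Site 2}: delivery cost 483 + fixed 13 = 496.
All other subsets cost ≥ 345. Minimum total cost: 341.

341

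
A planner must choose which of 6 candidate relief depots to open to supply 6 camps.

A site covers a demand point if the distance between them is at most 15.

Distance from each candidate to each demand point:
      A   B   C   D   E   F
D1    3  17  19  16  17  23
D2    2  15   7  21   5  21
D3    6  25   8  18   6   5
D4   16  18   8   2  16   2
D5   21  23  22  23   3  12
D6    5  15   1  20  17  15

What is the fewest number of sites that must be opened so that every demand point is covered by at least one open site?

2

Coverage sets (demand points within 15 of each site):
  D1: {A}
  D2: {A, B, C, E}
  D3: {A, C, E, F}
  D4: {C, D, F}
  D5: {E, F}
  D6: {A, B, C, F}
No single site covers all 6 demand points.
But {D2, D4} covers everything, so the minimum is 2.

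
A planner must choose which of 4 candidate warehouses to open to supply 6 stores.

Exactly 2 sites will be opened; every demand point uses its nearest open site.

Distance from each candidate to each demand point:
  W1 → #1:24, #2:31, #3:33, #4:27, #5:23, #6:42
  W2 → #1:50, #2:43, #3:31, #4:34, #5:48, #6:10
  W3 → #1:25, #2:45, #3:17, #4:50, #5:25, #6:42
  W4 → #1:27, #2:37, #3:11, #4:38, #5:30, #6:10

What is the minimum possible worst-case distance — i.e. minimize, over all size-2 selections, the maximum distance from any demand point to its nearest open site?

31

Open {W1, W2}.
  Farthest demand point is #2 at distance 31 (to W1); all others are ≤ 31.
With {W1, W4} the worst case is 31.
With {W2, W4} the worst case is 37.
No size-2 selection achieves below 31.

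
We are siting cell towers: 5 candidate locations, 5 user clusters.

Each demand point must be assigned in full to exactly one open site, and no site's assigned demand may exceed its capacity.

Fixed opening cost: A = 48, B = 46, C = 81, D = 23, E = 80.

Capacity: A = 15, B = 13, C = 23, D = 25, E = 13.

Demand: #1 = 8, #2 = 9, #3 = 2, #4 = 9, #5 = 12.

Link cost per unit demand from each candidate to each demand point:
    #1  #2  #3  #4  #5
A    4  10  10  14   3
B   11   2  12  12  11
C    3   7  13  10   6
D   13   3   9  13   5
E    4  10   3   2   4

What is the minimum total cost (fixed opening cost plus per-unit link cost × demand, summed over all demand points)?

Open {A, D, E}; cheapest assignment that respects the capacities:
  A (cap 15, load 8): #1 — cost 8×4 = 32
  D (cap 25, load 21): #2, #5 — cost 9×3 + 12×5 = 87
  E (cap 13, load 11): #3, #4 — cost 2×3 + 9×2 = 24
  Shipping 143, fixed 151 → total 294.
  Any other capacity-feasible assignment to {A, D, E} ships for at least 143.
Compare {C, D, E}: its best feasible assignment gives total 319.
Compare {C, D}: its best feasible assignment gives total 323.
Every other set of open sites that can feasibly serve all demand totals ≥ 319 even under its best assignment. Minimum: 294.

294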